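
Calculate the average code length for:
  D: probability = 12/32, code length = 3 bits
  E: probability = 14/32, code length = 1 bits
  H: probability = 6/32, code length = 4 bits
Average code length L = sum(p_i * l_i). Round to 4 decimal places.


Weighted contributions p_i * l_i:
  D: (12/32) * 3 = 36/32
  E: (14/32) * 1 = 14/32
  H: (6/32) * 4 = 24/32
Sum = (36 + 14 + 24)/32 = 74/32

L = 74/32 = 2.3125 bits/symbol


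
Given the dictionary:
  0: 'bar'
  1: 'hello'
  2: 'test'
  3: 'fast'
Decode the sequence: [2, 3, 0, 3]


Look up each index in the dictionary:
  2 -> 'test'
  3 -> 'fast'
  0 -> 'bar'
  3 -> 'fast'

Decoded: "test fast bar fast"


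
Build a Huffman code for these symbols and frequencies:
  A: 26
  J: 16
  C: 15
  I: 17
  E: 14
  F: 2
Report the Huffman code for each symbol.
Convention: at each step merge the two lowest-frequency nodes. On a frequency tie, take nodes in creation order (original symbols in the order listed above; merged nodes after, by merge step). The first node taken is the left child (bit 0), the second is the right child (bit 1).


Huffman tree construction:
Step 1: Merge F(2) + E(14) = 16
Step 2: Merge C(15) + J(16) = 31
Step 3: Merge (F+E)(16) + I(17) = 33
Step 4: Merge A(26) + (C+J)(31) = 57
Step 5: Merge ((F+E)+I)(33) + (A+(C+J))(57) = 90
Read each symbol's code off the tree from the root (left child = 0, right child = 1).

Codes:
  A: 10 (length 2)
  J: 111 (length 3)
  C: 110 (length 3)
  I: 01 (length 2)
  E: 001 (length 3)
  F: 000 (length 3)
Average code length: 227/90 = 2.5222 bits/symbol


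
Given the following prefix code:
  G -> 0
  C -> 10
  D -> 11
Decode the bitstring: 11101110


Decoding step by step:
Bits 11 -> D
Bits 10 -> C
Bits 11 -> D
Bits 10 -> C


Decoded message: DCDC


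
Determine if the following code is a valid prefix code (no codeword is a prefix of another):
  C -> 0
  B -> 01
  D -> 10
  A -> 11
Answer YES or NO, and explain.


Checking each pair (does one codeword prefix another?):
  C='0' vs B='01': prefix -- VIOLATION

NO -- this is NOT a valid prefix code. C (0) is a prefix of B (01).


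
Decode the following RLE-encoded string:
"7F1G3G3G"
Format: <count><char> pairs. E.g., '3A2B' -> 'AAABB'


Expanding each <count><char> pair:
  7F -> 'FFFFFFF'
  1G -> 'G'
  3G -> 'GGG'
  3G -> 'GGG'

Decoded = FFFFFFFGGGGGGG


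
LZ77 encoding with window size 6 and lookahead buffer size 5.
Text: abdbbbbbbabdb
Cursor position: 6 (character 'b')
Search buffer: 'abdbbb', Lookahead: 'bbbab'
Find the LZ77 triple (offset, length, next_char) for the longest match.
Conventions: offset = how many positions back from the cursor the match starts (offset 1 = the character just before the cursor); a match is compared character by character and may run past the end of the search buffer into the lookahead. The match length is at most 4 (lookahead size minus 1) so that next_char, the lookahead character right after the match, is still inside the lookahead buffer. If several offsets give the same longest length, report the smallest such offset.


Try each offset into the search buffer:
  offset=1 (pos 5, char 'b'): match length 3
  offset=2 (pos 4, char 'b'): match length 3
  offset=3 (pos 3, char 'b'): match length 3
  offset=4 (pos 2, char 'd'): match length 0
  offset=5 (pos 1, char 'b'): match length 1
  offset=6 (pos 0, char 'a'): match length 0
Longest match has length 3, found at offsets 1, 2, 3; take the smallest, offset 1.
next_char = character at position 6 + 3 = 9 -> 'a'

Best match: offset=1, length=3 (matching 'bbb' starting at position 5)
LZ77 triple: (1, 3, 'a')


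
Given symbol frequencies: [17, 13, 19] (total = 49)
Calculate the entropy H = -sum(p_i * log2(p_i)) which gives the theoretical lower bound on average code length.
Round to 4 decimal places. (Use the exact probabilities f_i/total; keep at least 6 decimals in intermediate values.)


Per-symbol terms -p_i * log2(p_i) with p_i = f_i/49:
  p = 17/49 = 0.346939: log2(p) = -1.527247, -p*log2(p) = 0.529861
  p = 13/49 = 0.265306: log2(p) = -1.914270, -p*log2(p) = 0.507868
  p = 19/49 = 0.387755: log2(p) = -1.366782, -p*log2(p) = 0.529977
H = 0.529861 + 0.507868 + 0.529977 = 1.567706

H = 1.5677 bits/symbol


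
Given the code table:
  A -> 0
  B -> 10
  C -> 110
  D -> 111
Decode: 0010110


Decoding:
0 -> A
0 -> A
10 -> B
110 -> C


Result: AABC


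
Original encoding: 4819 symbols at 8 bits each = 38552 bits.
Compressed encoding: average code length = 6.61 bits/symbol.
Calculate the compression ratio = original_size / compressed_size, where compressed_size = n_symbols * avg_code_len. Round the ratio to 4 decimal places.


original_size = n_symbols * orig_bits = 4819 * 8 = 38552 bits
compressed_size = n_symbols * avg_code_len = 4819 * 6.61 = 31853.59 bits
ratio = original_size / compressed_size = 38552 / 31853.59 = 1.2103

Compression ratio = 1.2103


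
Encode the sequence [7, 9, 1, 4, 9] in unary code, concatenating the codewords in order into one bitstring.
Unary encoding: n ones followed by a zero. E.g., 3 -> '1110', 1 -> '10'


Encode each number as n ones followed by a terminating 0:
  7 -> 11111110 (8 bits)
  9 -> 1111111110 (10 bits)
  1 -> 10 (2 bits)
  4 -> 11110 (5 bits)
  9 -> 1111111110 (10 bits)
Total length = 8 + 10 + 2 + 5 + 10 = 35 bits.

Unary([7, 9, 1, 4, 9]) = 11111110111111111010111101111111110 (35 bits)


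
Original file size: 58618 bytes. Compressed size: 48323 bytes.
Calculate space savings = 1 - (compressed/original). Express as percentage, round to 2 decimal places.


ratio = compressed/original = 48323/58618 = 0.824371
savings = 1 - ratio = 1 - 0.824371 = 0.175629
as a percentage: 0.175629 * 100 = 17.56%

Space savings = 1 - 48323/58618 = 17.56%


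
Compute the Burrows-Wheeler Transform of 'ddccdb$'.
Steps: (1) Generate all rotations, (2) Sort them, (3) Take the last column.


Rotations (sorted):
  0: $ddccdb -> last char: b
  1: b$ddccd -> last char: d
  2: ccdb$dd -> last char: d
  3: cdb$ddc -> last char: c
  4: db$ddcc -> last char: c
  5: dccdb$d -> last char: d
  6: ddccdb$ -> last char: $


BWT = bddccd$


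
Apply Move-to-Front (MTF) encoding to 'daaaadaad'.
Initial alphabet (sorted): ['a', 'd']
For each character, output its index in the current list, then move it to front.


MTF encoding:
'd': index 1 in ['a', 'd'] -> ['d', 'a']
'a': index 1 in ['d', 'a'] -> ['a', 'd']
'a': index 0 in ['a', 'd'] -> ['a', 'd']
'a': index 0 in ['a', 'd'] -> ['a', 'd']
'a': index 0 in ['a', 'd'] -> ['a', 'd']
'd': index 1 in ['a', 'd'] -> ['d', 'a']
'a': index 1 in ['d', 'a'] -> ['a', 'd']
'a': index 0 in ['a', 'd'] -> ['a', 'd']
'd': index 1 in ['a', 'd'] -> ['d', 'a']


Output: [1, 1, 0, 0, 0, 1, 1, 0, 1]


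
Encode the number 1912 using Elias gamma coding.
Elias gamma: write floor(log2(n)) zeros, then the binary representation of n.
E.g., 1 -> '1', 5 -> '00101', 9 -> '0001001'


num_bits = floor(log2(1912)) + 1 = 11
leading_zeros = num_bits - 1 = 10
binary(1912) = 11101111000

Elias gamma(1912) = '0000000000' + '11101111000' = 000000000011101111000 (21 bits)


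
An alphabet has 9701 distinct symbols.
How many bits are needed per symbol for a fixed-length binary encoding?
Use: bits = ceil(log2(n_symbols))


log2(9701) = 13.2439
Bracket: 2^13 = 8192 < 9701 <= 2^14 = 16384
So ceil(log2(9701)) = 14

bits = ceil(log2(9701)) = ceil(13.2439) = 14 bits


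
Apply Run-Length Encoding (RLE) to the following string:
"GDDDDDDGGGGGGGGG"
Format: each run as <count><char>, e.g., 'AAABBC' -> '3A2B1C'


Scanning runs left to right:
  i=0: run of 'G' x 1 -> '1G'
  i=1: run of 'D' x 6 -> '6D'
  i=7: run of 'G' x 9 -> '9G'

RLE = 1G6D9G


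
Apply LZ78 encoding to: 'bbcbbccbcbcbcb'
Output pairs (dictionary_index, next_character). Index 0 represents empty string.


LZ78 encoding steps:
Dictionary: {0: ''}
Step 1: w='' (idx 0), next='b' -> output (0, 'b'), add 'b' as idx 1
Step 2: w='b' (idx 1), next='c' -> output (1, 'c'), add 'bc' as idx 2
Step 3: w='b' (idx 1), next='b' -> output (1, 'b'), add 'bb' as idx 3
Step 4: w='' (idx 0), next='c' -> output (0, 'c'), add 'c' as idx 4
Step 5: w='c' (idx 4), next='b' -> output (4, 'b'), add 'cb' as idx 5
Step 6: w='cb' (idx 5), next='c' -> output (5, 'c'), add 'cbc' as idx 6
Step 7: w='bc' (idx 2), next='b' -> output (2, 'b'), add 'bcb' as idx 7


Encoded: [(0, 'b'), (1, 'c'), (1, 'b'), (0, 'c'), (4, 'b'), (5, 'c'), (2, 'b')]


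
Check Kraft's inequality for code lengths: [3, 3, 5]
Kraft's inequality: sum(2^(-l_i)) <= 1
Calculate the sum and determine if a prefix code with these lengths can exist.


Sum = 2^(-3) + 2^(-3) + 2^(-5)
    = 0.125 + 0.125 + 0.03125
    = 9/32 = 0.28125
Since 0.28125 <= 1, Kraft's inequality IS satisfied.
A prefix code with these lengths CAN exist.

Kraft sum = 0.28125. Satisfied.


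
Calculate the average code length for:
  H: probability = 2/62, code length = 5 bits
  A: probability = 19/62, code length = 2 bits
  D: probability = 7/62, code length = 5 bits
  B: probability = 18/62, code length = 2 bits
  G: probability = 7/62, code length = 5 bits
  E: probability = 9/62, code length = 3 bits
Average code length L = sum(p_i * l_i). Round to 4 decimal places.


Weighted contributions p_i * l_i:
  H: (2/62) * 5 = 10/62
  A: (19/62) * 2 = 38/62
  D: (7/62) * 5 = 35/62
  B: (18/62) * 2 = 36/62
  G: (7/62) * 5 = 35/62
  E: (9/62) * 3 = 27/62
Sum = (10 + 38 + 35 + 36 + 35 + 27)/62 = 181/62

L = 181/62 = 2.9194 bits/symbol


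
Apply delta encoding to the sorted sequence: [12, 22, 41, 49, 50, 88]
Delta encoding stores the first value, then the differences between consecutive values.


First value: 12
Deltas:
  22 - 12 = 10
  41 - 22 = 19
  49 - 41 = 8
  50 - 49 = 1
  88 - 50 = 38


Delta encoded: [12, 10, 19, 8, 1, 38]


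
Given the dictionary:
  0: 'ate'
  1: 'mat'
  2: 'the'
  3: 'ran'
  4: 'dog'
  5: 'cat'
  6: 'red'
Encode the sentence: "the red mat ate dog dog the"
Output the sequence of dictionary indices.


Look up each word in the dictionary:
  'the' -> 2
  'red' -> 6
  'mat' -> 1
  'ate' -> 0
  'dog' -> 4
  'dog' -> 4
  'the' -> 2

Encoded: [2, 6, 1, 0, 4, 4, 2]


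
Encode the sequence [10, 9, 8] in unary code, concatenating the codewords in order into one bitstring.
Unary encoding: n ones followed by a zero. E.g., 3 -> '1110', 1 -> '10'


Encode each number as n ones followed by a terminating 0:
  10 -> 11111111110 (11 bits)
  9 -> 1111111110 (10 bits)
  8 -> 111111110 (9 bits)
Total length = 11 + 10 + 9 = 30 bits.

Unary([10, 9, 8]) = 111111111101111111110111111110 (30 bits)


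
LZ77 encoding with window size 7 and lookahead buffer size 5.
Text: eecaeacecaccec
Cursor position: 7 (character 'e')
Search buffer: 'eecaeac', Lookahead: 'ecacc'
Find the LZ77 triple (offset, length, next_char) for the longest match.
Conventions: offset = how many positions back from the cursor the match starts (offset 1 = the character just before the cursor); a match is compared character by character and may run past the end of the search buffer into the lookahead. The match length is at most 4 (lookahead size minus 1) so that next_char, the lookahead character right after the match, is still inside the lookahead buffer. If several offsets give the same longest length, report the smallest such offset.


Try each offset into the search buffer:
  offset=1 (pos 6, char 'c'): match length 0
  offset=2 (pos 5, char 'a'): match length 0
  offset=3 (pos 4, char 'e'): match length 1
  offset=4 (pos 3, char 'a'): match length 0
  offset=5 (pos 2, char 'c'): match length 0
  offset=6 (pos 1, char 'e'): match length 3
  offset=7 (pos 0, char 'e'): match length 1
Longest match has length 3 at offset 6.
next_char = character at position 7 + 3 = 10 -> 'c'

Best match: offset=6, length=3 (matching 'eca' starting at position 1)
LZ77 triple: (6, 3, 'c')


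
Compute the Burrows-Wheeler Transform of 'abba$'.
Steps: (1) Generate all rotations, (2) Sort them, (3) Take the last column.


Rotations (sorted):
  0: $abba -> last char: a
  1: a$abb -> last char: b
  2: abba$ -> last char: $
  3: ba$ab -> last char: b
  4: bba$a -> last char: a


BWT = ab$ba


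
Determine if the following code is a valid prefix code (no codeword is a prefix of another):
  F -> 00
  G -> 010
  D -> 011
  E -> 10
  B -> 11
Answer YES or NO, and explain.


Checking each pair (does one codeword prefix another?):
  F='00' vs G='010': no prefix
  F='00' vs D='011': no prefix
  F='00' vs E='10': no prefix
  F='00' vs B='11': no prefix
  G='010' vs F='00': no prefix
  G='010' vs D='011': no prefix
  G='010' vs E='10': no prefix
  G='010' vs B='11': no prefix
  D='011' vs F='00': no prefix
  D='011' vs G='010': no prefix
  D='011' vs E='10': no prefix
  D='011' vs B='11': no prefix
  E='10' vs F='00': no prefix
  E='10' vs G='010': no prefix
  E='10' vs D='011': no prefix
  E='10' vs B='11': no prefix
  B='11' vs F='00': no prefix
  B='11' vs G='010': no prefix
  B='11' vs D='011': no prefix
  B='11' vs E='10': no prefix
No violation found over all pairs.

YES -- this is a valid prefix code. No codeword is a prefix of any other codeword.


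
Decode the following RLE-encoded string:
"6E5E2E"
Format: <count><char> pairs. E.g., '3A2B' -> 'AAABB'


Expanding each <count><char> pair:
  6E -> 'EEEEEE'
  5E -> 'EEEEE'
  2E -> 'EE'

Decoded = EEEEEEEEEEEEE


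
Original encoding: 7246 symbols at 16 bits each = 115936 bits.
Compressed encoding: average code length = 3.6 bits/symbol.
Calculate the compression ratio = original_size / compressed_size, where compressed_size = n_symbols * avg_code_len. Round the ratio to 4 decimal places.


original_size = n_symbols * orig_bits = 7246 * 16 = 115936 bits
compressed_size = n_symbols * avg_code_len = 7246 * 3.6 = 26085.6 bits
ratio = original_size / compressed_size = 115936 / 26085.6 = 4.4444

Compression ratio = 4.4444


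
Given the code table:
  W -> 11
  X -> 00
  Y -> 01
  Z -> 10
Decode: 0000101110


Decoding:
00 -> X
00 -> X
10 -> Z
11 -> W
10 -> Z


Result: XXZWZ


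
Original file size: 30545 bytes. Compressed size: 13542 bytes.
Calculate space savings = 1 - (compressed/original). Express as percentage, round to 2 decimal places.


ratio = compressed/original = 13542/30545 = 0.443346
savings = 1 - ratio = 1 - 0.443346 = 0.556654
as a percentage: 0.556654 * 100 = 55.67%

Space savings = 1 - 13542/30545 = 55.67%


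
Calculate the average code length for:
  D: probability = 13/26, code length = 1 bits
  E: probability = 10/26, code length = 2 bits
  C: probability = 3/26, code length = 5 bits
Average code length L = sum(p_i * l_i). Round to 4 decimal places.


Weighted contributions p_i * l_i:
  D: (13/26) * 1 = 13/26
  E: (10/26) * 2 = 20/26
  C: (3/26) * 5 = 15/26
Sum = (13 + 20 + 15)/26 = 48/26

L = 48/26 = 1.8462 bits/symbol


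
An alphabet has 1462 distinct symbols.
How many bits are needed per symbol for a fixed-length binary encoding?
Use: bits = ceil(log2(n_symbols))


log2(1462) = 10.5137
Bracket: 2^10 = 1024 < 1462 <= 2^11 = 2048
So ceil(log2(1462)) = 11

bits = ceil(log2(1462)) = ceil(10.5137) = 11 bits


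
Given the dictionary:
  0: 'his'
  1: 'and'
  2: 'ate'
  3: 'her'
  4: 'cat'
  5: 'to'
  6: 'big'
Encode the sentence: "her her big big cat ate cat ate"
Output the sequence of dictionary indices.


Look up each word in the dictionary:
  'her' -> 3
  'her' -> 3
  'big' -> 6
  'big' -> 6
  'cat' -> 4
  'ate' -> 2
  'cat' -> 4
  'ate' -> 2

Encoded: [3, 3, 6, 6, 4, 2, 4, 2]


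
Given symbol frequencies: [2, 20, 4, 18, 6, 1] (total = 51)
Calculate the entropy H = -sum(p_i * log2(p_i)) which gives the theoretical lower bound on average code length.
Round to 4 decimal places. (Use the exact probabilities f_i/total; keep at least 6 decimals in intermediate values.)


Per-symbol terms -p_i * log2(p_i) with p_i = f_i/51:
  p = 2/51 = 0.039216: log2(p) = -4.672425, -p*log2(p) = 0.183232
  p = 20/51 = 0.392157: log2(p) = -1.350497, -p*log2(p) = 0.529607
  p = 4/51 = 0.078431: log2(p) = -3.672425, -p*log2(p) = 0.288033
  p = 18/51 = 0.352941: log2(p) = -1.502500, -p*log2(p) = 0.530294
  p = 6/51 = 0.117647: log2(p) = -3.087463, -p*log2(p) = 0.363231
  p = 1/51 = 0.019608: log2(p) = -5.672425, -p*log2(p) = 0.111224
H = 0.183232 + 0.529607 + 0.288033 + 0.530294 + 0.363231 + 0.111224 = 2.005621

H = 2.0056 bits/symbol


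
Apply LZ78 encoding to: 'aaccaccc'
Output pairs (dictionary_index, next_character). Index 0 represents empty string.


LZ78 encoding steps:
Dictionary: {0: ''}
Step 1: w='' (idx 0), next='a' -> output (0, 'a'), add 'a' as idx 1
Step 2: w='a' (idx 1), next='c' -> output (1, 'c'), add 'ac' as idx 2
Step 3: w='' (idx 0), next='c' -> output (0, 'c'), add 'c' as idx 3
Step 4: w='ac' (idx 2), next='c' -> output (2, 'c'), add 'acc' as idx 4
Step 5: w='c' (idx 3), end of input -> output (3, '')


Encoded: [(0, 'a'), (1, 'c'), (0, 'c'), (2, 'c'), (3, '')]


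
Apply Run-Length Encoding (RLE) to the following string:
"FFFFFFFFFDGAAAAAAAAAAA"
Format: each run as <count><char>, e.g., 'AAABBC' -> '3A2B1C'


Scanning runs left to right:
  i=0: run of 'F' x 9 -> '9F'
  i=9: run of 'D' x 1 -> '1D'
  i=10: run of 'G' x 1 -> '1G'
  i=11: run of 'A' x 11 -> '11A'

RLE = 9F1D1G11A


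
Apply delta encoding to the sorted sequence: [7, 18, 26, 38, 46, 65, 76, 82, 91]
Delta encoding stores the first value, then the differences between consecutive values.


First value: 7
Deltas:
  18 - 7 = 11
  26 - 18 = 8
  38 - 26 = 12
  46 - 38 = 8
  65 - 46 = 19
  76 - 65 = 11
  82 - 76 = 6
  91 - 82 = 9


Delta encoded: [7, 11, 8, 12, 8, 19, 11, 6, 9]


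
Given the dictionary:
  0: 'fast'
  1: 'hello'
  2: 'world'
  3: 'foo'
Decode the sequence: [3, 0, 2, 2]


Look up each index in the dictionary:
  3 -> 'foo'
  0 -> 'fast'
  2 -> 'world'
  2 -> 'world'

Decoded: "foo fast world world"


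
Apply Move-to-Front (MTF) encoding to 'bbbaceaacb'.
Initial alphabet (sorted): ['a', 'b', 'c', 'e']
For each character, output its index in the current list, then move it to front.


MTF encoding:
'b': index 1 in ['a', 'b', 'c', 'e'] -> ['b', 'a', 'c', 'e']
'b': index 0 in ['b', 'a', 'c', 'e'] -> ['b', 'a', 'c', 'e']
'b': index 0 in ['b', 'a', 'c', 'e'] -> ['b', 'a', 'c', 'e']
'a': index 1 in ['b', 'a', 'c', 'e'] -> ['a', 'b', 'c', 'e']
'c': index 2 in ['a', 'b', 'c', 'e'] -> ['c', 'a', 'b', 'e']
'e': index 3 in ['c', 'a', 'b', 'e'] -> ['e', 'c', 'a', 'b']
'a': index 2 in ['e', 'c', 'a', 'b'] -> ['a', 'e', 'c', 'b']
'a': index 0 in ['a', 'e', 'c', 'b'] -> ['a', 'e', 'c', 'b']
'c': index 2 in ['a', 'e', 'c', 'b'] -> ['c', 'a', 'e', 'b']
'b': index 3 in ['c', 'a', 'e', 'b'] -> ['b', 'c', 'a', 'e']


Output: [1, 0, 0, 1, 2, 3, 2, 0, 2, 3]


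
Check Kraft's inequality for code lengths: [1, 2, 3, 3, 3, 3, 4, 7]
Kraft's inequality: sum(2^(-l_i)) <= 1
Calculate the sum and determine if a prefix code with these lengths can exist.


Sum = 2^(-1) + 2^(-2) + 2^(-3) + 2^(-3) + 2^(-3) + 2^(-3) + 2^(-4) + 2^(-7)
    = 0.5 + 0.25 + 0.125 + 0.125 + 0.125 + 0.125 + 0.0625 + 0.0078125
    = 169/128 = 1.3203125
Since 1.3203125 > 1, Kraft's inequality is NOT satisfied.
A prefix code with these lengths CANNOT exist.

Kraft sum = 1.3203125. Not satisfied.


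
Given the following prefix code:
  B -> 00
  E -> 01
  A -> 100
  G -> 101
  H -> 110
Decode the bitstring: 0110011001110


Decoding step by step:
Bits 01 -> E
Bits 100 -> A
Bits 110 -> H
Bits 01 -> E
Bits 110 -> H


Decoded message: EAHEH


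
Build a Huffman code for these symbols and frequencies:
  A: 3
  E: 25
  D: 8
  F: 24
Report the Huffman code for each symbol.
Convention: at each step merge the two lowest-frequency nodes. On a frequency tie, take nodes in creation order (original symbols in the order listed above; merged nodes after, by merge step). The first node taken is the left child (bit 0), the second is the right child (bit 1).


Huffman tree construction:
Step 1: Merge A(3) + D(8) = 11
Step 2: Merge (A+D)(11) + F(24) = 35
Step 3: Merge E(25) + ((A+D)+F)(35) = 60
Read each symbol's code off the tree from the root (left child = 0, right child = 1).

Codes:
  A: 100 (length 3)
  E: 0 (length 1)
  D: 101 (length 3)
  F: 11 (length 2)
Average code length: 106/60 = 1.7667 bits/symbol


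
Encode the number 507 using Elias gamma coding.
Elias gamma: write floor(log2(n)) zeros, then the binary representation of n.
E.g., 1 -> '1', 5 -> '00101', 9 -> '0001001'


num_bits = floor(log2(507)) + 1 = 9
leading_zeros = num_bits - 1 = 8
binary(507) = 111111011

Elias gamma(507) = '00000000' + '111111011' = 00000000111111011 (17 bits)


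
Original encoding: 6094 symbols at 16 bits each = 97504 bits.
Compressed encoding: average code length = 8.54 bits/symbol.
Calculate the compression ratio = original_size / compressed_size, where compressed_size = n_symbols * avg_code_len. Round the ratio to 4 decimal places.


original_size = n_symbols * orig_bits = 6094 * 16 = 97504 bits
compressed_size = n_symbols * avg_code_len = 6094 * 8.54 = 52042.76 bits
ratio = original_size / compressed_size = 97504 / 52042.76 = 1.8735

Compression ratio = 1.8735


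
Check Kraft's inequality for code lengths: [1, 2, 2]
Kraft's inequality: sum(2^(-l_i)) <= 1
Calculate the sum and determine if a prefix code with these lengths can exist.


Sum = 2^(-1) + 2^(-2) + 2^(-2)
    = 0.5 + 0.25 + 0.25
    = 4/4 = 1.0
Since 1.0 <= 1, Kraft's inequality IS satisfied.
A prefix code with these lengths CAN exist.

Kraft sum = 1.0. Satisfied.


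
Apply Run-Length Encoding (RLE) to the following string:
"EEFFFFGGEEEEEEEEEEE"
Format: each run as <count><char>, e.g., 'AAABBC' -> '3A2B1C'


Scanning runs left to right:
  i=0: run of 'E' x 2 -> '2E'
  i=2: run of 'F' x 4 -> '4F'
  i=6: run of 'G' x 2 -> '2G'
  i=8: run of 'E' x 11 -> '11E'

RLE = 2E4F2G11E


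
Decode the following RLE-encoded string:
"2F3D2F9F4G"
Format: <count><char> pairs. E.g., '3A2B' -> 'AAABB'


Expanding each <count><char> pair:
  2F -> 'FF'
  3D -> 'DDD'
  2F -> 'FF'
  9F -> 'FFFFFFFFF'
  4G -> 'GGGG'

Decoded = FFDDDFFFFFFFFFFFGGGG


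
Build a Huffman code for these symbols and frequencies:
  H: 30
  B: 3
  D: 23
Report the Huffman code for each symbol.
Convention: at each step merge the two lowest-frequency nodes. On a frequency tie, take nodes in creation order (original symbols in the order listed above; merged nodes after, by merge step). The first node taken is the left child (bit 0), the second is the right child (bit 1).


Huffman tree construction:
Step 1: Merge B(3) + D(23) = 26
Step 2: Merge (B+D)(26) + H(30) = 56
Read each symbol's code off the tree from the root (left child = 0, right child = 1).

Codes:
  H: 1 (length 1)
  B: 00 (length 2)
  D: 01 (length 2)
Average code length: 82/56 = 1.4643 bits/symbol


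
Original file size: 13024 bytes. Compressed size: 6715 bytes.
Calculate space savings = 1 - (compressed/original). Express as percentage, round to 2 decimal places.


ratio = compressed/original = 6715/13024 = 0.515587
savings = 1 - ratio = 1 - 0.515587 = 0.484413
as a percentage: 0.484413 * 100 = 48.44%

Space savings = 1 - 6715/13024 = 48.44%


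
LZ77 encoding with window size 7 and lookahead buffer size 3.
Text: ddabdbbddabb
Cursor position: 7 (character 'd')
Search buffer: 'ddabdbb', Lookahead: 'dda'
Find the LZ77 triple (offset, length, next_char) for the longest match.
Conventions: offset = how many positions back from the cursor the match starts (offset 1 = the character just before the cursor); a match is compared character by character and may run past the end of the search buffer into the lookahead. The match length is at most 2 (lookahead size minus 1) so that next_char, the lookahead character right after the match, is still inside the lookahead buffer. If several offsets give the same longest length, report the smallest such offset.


Try each offset into the search buffer:
  offset=1 (pos 6, char 'b'): match length 0
  offset=2 (pos 5, char 'b'): match length 0
  offset=3 (pos 4, char 'd'): match length 1
  offset=4 (pos 3, char 'b'): match length 0
  offset=5 (pos 2, char 'a'): match length 0
  offset=6 (pos 1, char 'd'): match length 1
  offset=7 (pos 0, char 'd'): match length 2
Longest match has length 2 at offset 7.
next_char = character at position 7 + 2 = 9 -> 'a'

Best match: offset=7, length=2 (matching 'dd' starting at position 0)
LZ77 triple: (7, 2, 'a')


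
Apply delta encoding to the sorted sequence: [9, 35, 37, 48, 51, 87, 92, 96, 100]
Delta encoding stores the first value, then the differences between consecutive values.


First value: 9
Deltas:
  35 - 9 = 26
  37 - 35 = 2
  48 - 37 = 11
  51 - 48 = 3
  87 - 51 = 36
  92 - 87 = 5
  96 - 92 = 4
  100 - 96 = 4


Delta encoded: [9, 26, 2, 11, 3, 36, 5, 4, 4]


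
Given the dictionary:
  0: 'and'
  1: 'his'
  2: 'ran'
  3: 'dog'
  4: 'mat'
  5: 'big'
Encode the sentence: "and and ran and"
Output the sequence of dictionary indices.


Look up each word in the dictionary:
  'and' -> 0
  'and' -> 0
  'ran' -> 2
  'and' -> 0

Encoded: [0, 0, 2, 0]


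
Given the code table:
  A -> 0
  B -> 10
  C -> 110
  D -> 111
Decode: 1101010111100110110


Decoding:
110 -> C
10 -> B
10 -> B
111 -> D
10 -> B
0 -> A
110 -> C
110 -> C


Result: CBBDBACC


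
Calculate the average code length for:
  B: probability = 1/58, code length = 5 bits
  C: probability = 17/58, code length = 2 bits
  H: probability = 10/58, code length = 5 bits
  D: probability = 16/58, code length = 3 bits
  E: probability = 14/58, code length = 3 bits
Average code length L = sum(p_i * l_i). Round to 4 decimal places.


Weighted contributions p_i * l_i:
  B: (1/58) * 5 = 5/58
  C: (17/58) * 2 = 34/58
  H: (10/58) * 5 = 50/58
  D: (16/58) * 3 = 48/58
  E: (14/58) * 3 = 42/58
Sum = (5 + 34 + 50 + 48 + 42)/58 = 179/58

L = 179/58 = 3.0862 bits/symbol


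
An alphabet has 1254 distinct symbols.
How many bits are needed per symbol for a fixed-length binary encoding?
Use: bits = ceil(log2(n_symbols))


log2(1254) = 10.2923
Bracket: 2^10 = 1024 < 1254 <= 2^11 = 2048
So ceil(log2(1254)) = 11

bits = ceil(log2(1254)) = ceil(10.2923) = 11 bits


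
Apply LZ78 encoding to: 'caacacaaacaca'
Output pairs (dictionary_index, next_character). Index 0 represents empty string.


LZ78 encoding steps:
Dictionary: {0: ''}
Step 1: w='' (idx 0), next='c' -> output (0, 'c'), add 'c' as idx 1
Step 2: w='' (idx 0), next='a' -> output (0, 'a'), add 'a' as idx 2
Step 3: w='a' (idx 2), next='c' -> output (2, 'c'), add 'ac' as idx 3
Step 4: w='ac' (idx 3), next='a' -> output (3, 'a'), add 'aca' as idx 4
Step 5: w='a' (idx 2), next='a' -> output (2, 'a'), add 'aa' as idx 5
Step 6: w='c' (idx 1), next='a' -> output (1, 'a'), add 'ca' as idx 6
Step 7: w='ca' (idx 6), end of input -> output (6, '')


Encoded: [(0, 'c'), (0, 'a'), (2, 'c'), (3, 'a'), (2, 'a'), (1, 'a'), (6, '')]


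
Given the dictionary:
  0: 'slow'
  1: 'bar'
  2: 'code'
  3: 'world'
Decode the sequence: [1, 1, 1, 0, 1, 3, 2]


Look up each index in the dictionary:
  1 -> 'bar'
  1 -> 'bar'
  1 -> 'bar'
  0 -> 'slow'
  1 -> 'bar'
  3 -> 'world'
  2 -> 'code'

Decoded: "bar bar bar slow bar world code"


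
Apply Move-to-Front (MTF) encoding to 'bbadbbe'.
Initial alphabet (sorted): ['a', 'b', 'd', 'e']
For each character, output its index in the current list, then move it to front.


MTF encoding:
'b': index 1 in ['a', 'b', 'd', 'e'] -> ['b', 'a', 'd', 'e']
'b': index 0 in ['b', 'a', 'd', 'e'] -> ['b', 'a', 'd', 'e']
'a': index 1 in ['b', 'a', 'd', 'e'] -> ['a', 'b', 'd', 'e']
'd': index 2 in ['a', 'b', 'd', 'e'] -> ['d', 'a', 'b', 'e']
'b': index 2 in ['d', 'a', 'b', 'e'] -> ['b', 'd', 'a', 'e']
'b': index 0 in ['b', 'd', 'a', 'e'] -> ['b', 'd', 'a', 'e']
'e': index 3 in ['b', 'd', 'a', 'e'] -> ['e', 'b', 'd', 'a']


Output: [1, 0, 1, 2, 2, 0, 3]


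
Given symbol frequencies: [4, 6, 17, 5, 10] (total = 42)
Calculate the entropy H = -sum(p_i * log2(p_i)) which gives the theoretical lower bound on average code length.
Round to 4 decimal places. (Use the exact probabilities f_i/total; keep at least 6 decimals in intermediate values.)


Per-symbol terms -p_i * log2(p_i) with p_i = f_i/42:
  p = 4/42 = 0.095238: log2(p) = -3.392317, -p*log2(p) = 0.323078
  p = 6/42 = 0.142857: log2(p) = -2.807355, -p*log2(p) = 0.401051
  p = 17/42 = 0.404762: log2(p) = -1.304855, -p*log2(p) = 0.528155
  p = 5/42 = 0.119048: log2(p) = -3.070389, -p*log2(p) = 0.365523
  p = 10/42 = 0.238095: log2(p) = -2.070389, -p*log2(p) = 0.492950
H = 0.323078 + 0.401051 + 0.528155 + 0.365523 + 0.492950 = 2.110757

H = 2.1108 bits/symbol


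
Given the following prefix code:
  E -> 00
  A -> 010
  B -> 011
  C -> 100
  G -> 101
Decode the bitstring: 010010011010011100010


Decoding step by step:
Bits 010 -> A
Bits 010 -> A
Bits 011 -> B
Bits 010 -> A
Bits 011 -> B
Bits 100 -> C
Bits 010 -> A


Decoded message: AABABCA


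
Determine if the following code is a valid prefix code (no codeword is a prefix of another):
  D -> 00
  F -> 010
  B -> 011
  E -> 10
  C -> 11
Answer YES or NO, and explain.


Checking each pair (does one codeword prefix another?):
  D='00' vs F='010': no prefix
  D='00' vs B='011': no prefix
  D='00' vs E='10': no prefix
  D='00' vs C='11': no prefix
  F='010' vs D='00': no prefix
  F='010' vs B='011': no prefix
  F='010' vs E='10': no prefix
  F='010' vs C='11': no prefix
  B='011' vs D='00': no prefix
  B='011' vs F='010': no prefix
  B='011' vs E='10': no prefix
  B='011' vs C='11': no prefix
  E='10' vs D='00': no prefix
  E='10' vs F='010': no prefix
  E='10' vs B='011': no prefix
  E='10' vs C='11': no prefix
  C='11' vs D='00': no prefix
  C='11' vs F='010': no prefix
  C='11' vs B='011': no prefix
  C='11' vs E='10': no prefix
No violation found over all pairs.

YES -- this is a valid prefix code. No codeword is a prefix of any other codeword.


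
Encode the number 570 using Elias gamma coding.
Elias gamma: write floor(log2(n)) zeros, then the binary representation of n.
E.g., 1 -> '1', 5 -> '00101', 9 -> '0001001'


num_bits = floor(log2(570)) + 1 = 10
leading_zeros = num_bits - 1 = 9
binary(570) = 1000111010

Elias gamma(570) = '000000000' + '1000111010' = 0000000001000111010 (19 bits)


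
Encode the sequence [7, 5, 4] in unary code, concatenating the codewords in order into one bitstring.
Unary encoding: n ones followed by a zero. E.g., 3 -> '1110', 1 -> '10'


Encode each number as n ones followed by a terminating 0:
  7 -> 11111110 (8 bits)
  5 -> 111110 (6 bits)
  4 -> 11110 (5 bits)
Total length = 8 + 6 + 5 = 19 bits.

Unary([7, 5, 4]) = 1111111011111011110 (19 bits)


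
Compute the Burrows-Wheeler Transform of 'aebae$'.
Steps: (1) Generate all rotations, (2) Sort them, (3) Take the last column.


Rotations (sorted):
  0: $aebae -> last char: e
  1: ae$aeb -> last char: b
  2: aebae$ -> last char: $
  3: bae$ae -> last char: e
  4: e$aeba -> last char: a
  5: ebae$a -> last char: a


BWT = eb$eaa


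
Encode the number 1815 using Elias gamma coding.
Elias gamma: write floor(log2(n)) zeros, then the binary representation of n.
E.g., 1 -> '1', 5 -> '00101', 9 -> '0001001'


num_bits = floor(log2(1815)) + 1 = 11
leading_zeros = num_bits - 1 = 10
binary(1815) = 11100010111

Elias gamma(1815) = '0000000000' + '11100010111' = 000000000011100010111 (21 bits)


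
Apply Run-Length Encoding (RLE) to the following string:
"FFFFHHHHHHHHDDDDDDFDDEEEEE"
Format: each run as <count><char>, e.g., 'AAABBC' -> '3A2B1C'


Scanning runs left to right:
  i=0: run of 'F' x 4 -> '4F'
  i=4: run of 'H' x 8 -> '8H'
  i=12: run of 'D' x 6 -> '6D'
  i=18: run of 'F' x 1 -> '1F'
  i=19: run of 'D' x 2 -> '2D'
  i=21: run of 'E' x 5 -> '5E'

RLE = 4F8H6D1F2D5E


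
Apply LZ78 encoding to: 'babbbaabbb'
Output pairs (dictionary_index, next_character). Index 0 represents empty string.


LZ78 encoding steps:
Dictionary: {0: ''}
Step 1: w='' (idx 0), next='b' -> output (0, 'b'), add 'b' as idx 1
Step 2: w='' (idx 0), next='a' -> output (0, 'a'), add 'a' as idx 2
Step 3: w='b' (idx 1), next='b' -> output (1, 'b'), add 'bb' as idx 3
Step 4: w='b' (idx 1), next='a' -> output (1, 'a'), add 'ba' as idx 4
Step 5: w='a' (idx 2), next='b' -> output (2, 'b'), add 'ab' as idx 5
Step 6: w='bb' (idx 3), end of input -> output (3, '')


Encoded: [(0, 'b'), (0, 'a'), (1, 'b'), (1, 'a'), (2, 'b'), (3, '')]


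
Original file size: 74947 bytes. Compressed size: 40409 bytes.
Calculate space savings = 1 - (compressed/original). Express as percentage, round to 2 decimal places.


ratio = compressed/original = 40409/74947 = 0.539168
savings = 1 - ratio = 1 - 0.539168 = 0.460832
as a percentage: 0.460832 * 100 = 46.08%

Space savings = 1 - 40409/74947 = 46.08%


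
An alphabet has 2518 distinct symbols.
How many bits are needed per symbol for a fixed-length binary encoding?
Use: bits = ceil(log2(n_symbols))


log2(2518) = 11.2981
Bracket: 2^11 = 2048 < 2518 <= 2^12 = 4096
So ceil(log2(2518)) = 12

bits = ceil(log2(2518)) = ceil(11.2981) = 12 bits


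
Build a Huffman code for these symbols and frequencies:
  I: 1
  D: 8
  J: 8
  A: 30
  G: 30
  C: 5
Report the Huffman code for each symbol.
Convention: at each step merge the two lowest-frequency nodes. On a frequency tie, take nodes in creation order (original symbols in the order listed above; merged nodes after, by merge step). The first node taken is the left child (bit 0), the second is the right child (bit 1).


Huffman tree construction:
Step 1: Merge I(1) + C(5) = 6
Step 2: Merge (I+C)(6) + D(8) = 14
Step 3: Merge J(8) + ((I+C)+D)(14) = 22
Step 4: Merge (J+((I+C)+D))(22) + A(30) = 52
Step 5: Merge G(30) + ((J+((I+C)+D))+A)(52) = 82
Read each symbol's code off the tree from the root (left child = 0, right child = 1).

Codes:
  I: 10100 (length 5)
  D: 1011 (length 4)
  J: 100 (length 3)
  A: 11 (length 2)
  G: 0 (length 1)
  C: 10101 (length 5)
Average code length: 176/82 = 2.1463 bits/symbol


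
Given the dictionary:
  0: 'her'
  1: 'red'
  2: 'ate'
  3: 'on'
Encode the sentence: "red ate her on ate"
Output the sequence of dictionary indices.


Look up each word in the dictionary:
  'red' -> 1
  'ate' -> 2
  'her' -> 0
  'on' -> 3
  'ate' -> 2

Encoded: [1, 2, 0, 3, 2]


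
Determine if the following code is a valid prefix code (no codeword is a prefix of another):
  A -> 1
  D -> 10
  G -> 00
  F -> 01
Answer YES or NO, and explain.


Checking each pair (does one codeword prefix another?):
  A='1' vs D='10': prefix -- VIOLATION

NO -- this is NOT a valid prefix code. A (1) is a prefix of D (10).


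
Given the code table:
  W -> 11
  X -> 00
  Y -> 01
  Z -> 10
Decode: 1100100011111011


Decoding:
11 -> W
00 -> X
10 -> Z
00 -> X
11 -> W
11 -> W
10 -> Z
11 -> W


Result: WXZXWWZW


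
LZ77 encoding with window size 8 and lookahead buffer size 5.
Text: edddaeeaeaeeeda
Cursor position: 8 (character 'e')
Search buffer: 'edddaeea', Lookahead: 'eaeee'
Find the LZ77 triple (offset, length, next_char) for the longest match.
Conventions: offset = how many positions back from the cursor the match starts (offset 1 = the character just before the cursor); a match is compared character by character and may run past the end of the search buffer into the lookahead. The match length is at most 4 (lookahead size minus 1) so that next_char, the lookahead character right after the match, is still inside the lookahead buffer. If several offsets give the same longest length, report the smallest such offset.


Try each offset into the search buffer:
  offset=1 (pos 7, char 'a'): match length 0
  offset=2 (pos 6, char 'e'): match length 3
  offset=3 (pos 5, char 'e'): match length 1
  offset=4 (pos 4, char 'a'): match length 0
  offset=5 (pos 3, char 'd'): match length 0
  offset=6 (pos 2, char 'd'): match length 0
  offset=7 (pos 1, char 'd'): match length 0
  offset=8 (pos 0, char 'e'): match length 1
Longest match has length 3 at offset 2.
next_char = character at position 8 + 3 = 11 -> 'e'

Best match: offset=2, length=3 (matching 'eae' starting at position 6)
LZ77 triple: (2, 3, 'e')


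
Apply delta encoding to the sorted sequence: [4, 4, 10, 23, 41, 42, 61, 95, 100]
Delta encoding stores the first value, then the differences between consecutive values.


First value: 4
Deltas:
  4 - 4 = 0
  10 - 4 = 6
  23 - 10 = 13
  41 - 23 = 18
  42 - 41 = 1
  61 - 42 = 19
  95 - 61 = 34
  100 - 95 = 5


Delta encoded: [4, 0, 6, 13, 18, 1, 19, 34, 5]


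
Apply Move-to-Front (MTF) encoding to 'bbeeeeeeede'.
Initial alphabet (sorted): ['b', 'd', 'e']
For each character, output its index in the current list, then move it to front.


MTF encoding:
'b': index 0 in ['b', 'd', 'e'] -> ['b', 'd', 'e']
'b': index 0 in ['b', 'd', 'e'] -> ['b', 'd', 'e']
'e': index 2 in ['b', 'd', 'e'] -> ['e', 'b', 'd']
'e': index 0 in ['e', 'b', 'd'] -> ['e', 'b', 'd']
'e': index 0 in ['e', 'b', 'd'] -> ['e', 'b', 'd']
'e': index 0 in ['e', 'b', 'd'] -> ['e', 'b', 'd']
'e': index 0 in ['e', 'b', 'd'] -> ['e', 'b', 'd']
'e': index 0 in ['e', 'b', 'd'] -> ['e', 'b', 'd']
'e': index 0 in ['e', 'b', 'd'] -> ['e', 'b', 'd']
'd': index 2 in ['e', 'b', 'd'] -> ['d', 'e', 'b']
'e': index 1 in ['d', 'e', 'b'] -> ['e', 'd', 'b']


Output: [0, 0, 2, 0, 0, 0, 0, 0, 0, 2, 1]


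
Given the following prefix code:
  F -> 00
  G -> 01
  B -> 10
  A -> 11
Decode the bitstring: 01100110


Decoding step by step:
Bits 01 -> G
Bits 10 -> B
Bits 01 -> G
Bits 10 -> B


Decoded message: GBGB


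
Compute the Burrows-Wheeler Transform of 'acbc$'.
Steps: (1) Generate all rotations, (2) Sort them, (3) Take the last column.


Rotations (sorted):
  0: $acbc -> last char: c
  1: acbc$ -> last char: $
  2: bc$ac -> last char: c
  3: c$acb -> last char: b
  4: cbc$a -> last char: a


BWT = c$cba


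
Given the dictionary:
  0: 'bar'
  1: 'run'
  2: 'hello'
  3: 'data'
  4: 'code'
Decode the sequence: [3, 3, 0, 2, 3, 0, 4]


Look up each index in the dictionary:
  3 -> 'data'
  3 -> 'data'
  0 -> 'bar'
  2 -> 'hello'
  3 -> 'data'
  0 -> 'bar'
  4 -> 'code'

Decoded: "data data bar hello data bar code"


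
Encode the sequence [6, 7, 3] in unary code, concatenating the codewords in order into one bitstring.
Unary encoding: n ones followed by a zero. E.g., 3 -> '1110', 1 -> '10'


Encode each number as n ones followed by a terminating 0:
  6 -> 1111110 (7 bits)
  7 -> 11111110 (8 bits)
  3 -> 1110 (4 bits)
Total length = 7 + 8 + 4 = 19 bits.

Unary([6, 7, 3]) = 1111110111111101110 (19 bits)


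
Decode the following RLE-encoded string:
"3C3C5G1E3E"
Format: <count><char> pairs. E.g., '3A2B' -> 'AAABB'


Expanding each <count><char> pair:
  3C -> 'CCC'
  3C -> 'CCC'
  5G -> 'GGGGG'
  1E -> 'E'
  3E -> 'EEE'

Decoded = CCCCCCGGGGGEEEE


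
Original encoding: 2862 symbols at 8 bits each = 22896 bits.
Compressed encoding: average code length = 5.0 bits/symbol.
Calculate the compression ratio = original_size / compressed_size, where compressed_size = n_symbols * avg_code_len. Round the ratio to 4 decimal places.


original_size = n_symbols * orig_bits = 2862 * 8 = 22896 bits
compressed_size = n_symbols * avg_code_len = 2862 * 5.0 = 14310.0 bits
ratio = original_size / compressed_size = 22896 / 14310.0 = 1.6

Compression ratio = 1.6


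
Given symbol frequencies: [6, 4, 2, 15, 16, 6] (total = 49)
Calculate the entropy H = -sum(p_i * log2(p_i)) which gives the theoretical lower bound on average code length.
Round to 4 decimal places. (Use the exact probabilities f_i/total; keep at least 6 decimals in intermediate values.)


Per-symbol terms -p_i * log2(p_i) with p_i = f_i/49:
  p = 6/49 = 0.122449: log2(p) = -3.029747, -p*log2(p) = 0.370989
  p = 4/49 = 0.081633: log2(p) = -3.614710, -p*log2(p) = 0.295078
  p = 2/49 = 0.040816: log2(p) = -4.614710, -p*log2(p) = 0.188356
  p = 15/49 = 0.306122: log2(p) = -1.707819, -p*log2(p) = 0.522802
  p = 16/49 = 0.326531: log2(p) = -1.614710, -p*log2(p) = 0.527252
  p = 6/49 = 0.122449: log2(p) = -3.029747, -p*log2(p) = 0.370989
H = 0.370989 + 0.295078 + 0.188356 + 0.522802 + 0.527252 + 0.370989 = 2.275466

H = 2.2755 bits/symbol


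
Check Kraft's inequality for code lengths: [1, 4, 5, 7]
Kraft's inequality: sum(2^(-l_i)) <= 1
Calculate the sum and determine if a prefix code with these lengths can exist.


Sum = 2^(-1) + 2^(-4) + 2^(-5) + 2^(-7)
    = 0.5 + 0.0625 + 0.03125 + 0.0078125
    = 77/128 = 0.6015625
Since 0.6015625 <= 1, Kraft's inequality IS satisfied.
A prefix code with these lengths CAN exist.

Kraft sum = 0.6015625. Satisfied.
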